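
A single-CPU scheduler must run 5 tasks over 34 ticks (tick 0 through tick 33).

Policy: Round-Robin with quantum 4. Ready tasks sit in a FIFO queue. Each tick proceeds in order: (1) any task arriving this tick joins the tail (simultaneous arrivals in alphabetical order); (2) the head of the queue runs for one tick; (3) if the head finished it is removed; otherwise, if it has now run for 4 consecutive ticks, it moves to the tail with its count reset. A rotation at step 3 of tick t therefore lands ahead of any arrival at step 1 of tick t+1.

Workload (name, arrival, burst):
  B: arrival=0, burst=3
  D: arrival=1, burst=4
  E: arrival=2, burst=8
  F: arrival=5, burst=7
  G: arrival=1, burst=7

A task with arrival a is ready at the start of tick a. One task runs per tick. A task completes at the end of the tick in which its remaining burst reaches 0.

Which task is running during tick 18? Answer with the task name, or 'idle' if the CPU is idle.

running at tick 18 = F

t=0: queue=[B] q_used=0 → run B
t=1: queue=[B,D,G] q_used=1 → run B
t=2: queue=[B,D,G,E] q_used=2 → run B
t=3: queue=[D,G,E] q_used=0 → run D
t=4: queue=[D,G,E] q_used=1 → run D
t=5: queue=[D,G,E,F] q_used=2 → run D
t=6: queue=[D,G,E,F] q_used=3 → run D
t=7: queue=[G,E,F] q_used=0 → run G
t=8: queue=[G,E,F] q_used=1 → run G
t=9: queue=[G,E,F] q_used=2 → run G
t=10: queue=[G,E,F] q_used=3 → run G
t=11: queue=[E,F,G] q_used=0 → run E
t=12: queue=[E,F,G] q_used=1 → run E
t=13: queue=[E,F,G] q_used=2 → run E
t=14: queue=[E,F,G] q_used=3 → run E
t=15: queue=[F,G,E] q_used=0 → run F
t=16: queue=[F,G,E] q_used=1 → run F
t=17: queue=[F,G,E] q_used=2 → run F
t=18: queue=[F,G,E] q_used=3 → run F
t=19: queue=[G,E,F] q_used=0 → run G
t=20: queue=[G,E,F] q_used=1 → run G
t=21: queue=[G,E,F] q_used=2 → run G
t=22: queue=[E,F] q_used=0 → run E
t=23: queue=[E,F] q_used=1 → run E
t=24: queue=[E,F] q_used=2 → run E
t=25: queue=[E,F] q_used=3 → run E
t=26: queue=[F] q_used=0 → run F
t=27: queue=[F] q_used=1 → run F
t=28: queue=[F] q_used=2 → run F
t=29: (idle)
t=30: (idle)
t=31: (idle)
t=32: (idle)
t=33: (idle)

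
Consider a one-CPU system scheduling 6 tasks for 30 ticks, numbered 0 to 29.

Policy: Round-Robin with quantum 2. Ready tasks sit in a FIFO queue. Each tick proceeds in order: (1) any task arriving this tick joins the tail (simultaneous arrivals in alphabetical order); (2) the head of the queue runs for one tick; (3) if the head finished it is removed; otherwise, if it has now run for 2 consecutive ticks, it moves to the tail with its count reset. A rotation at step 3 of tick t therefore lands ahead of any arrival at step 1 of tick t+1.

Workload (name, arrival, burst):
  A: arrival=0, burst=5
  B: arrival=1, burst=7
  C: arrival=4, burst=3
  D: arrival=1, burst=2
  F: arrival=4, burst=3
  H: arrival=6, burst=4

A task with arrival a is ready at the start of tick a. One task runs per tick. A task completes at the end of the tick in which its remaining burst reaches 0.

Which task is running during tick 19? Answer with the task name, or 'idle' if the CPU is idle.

t=0: queue=[A] q_used=0 → run A
t=1: queue=[A,B,D] q_used=1 → run A
t=2: queue=[B,D,A] q_used=0 → run B
t=3: queue=[B,D,A] q_used=1 → run B
t=4: queue=[D,A,B,C,F] q_used=0 → run D
t=5: queue=[D,A,B,C,F] q_used=1 → run D
t=6: queue=[A,B,C,F,H] q_used=0 → run A
t=7: queue=[A,B,C,F,H] q_used=1 → run A
t=8: queue=[B,C,F,H,A] q_used=0 → run B
t=9: queue=[B,C,F,H,A] q_used=1 → run B
t=10: queue=[C,F,H,A,B] q_used=0 → run C
t=11: queue=[C,F,H,A,B] q_used=1 → run C
t=12: queue=[F,H,A,B,C] q_used=0 → run F
t=13: queue=[F,H,A,B,C] q_used=1 → run F
t=14: queue=[H,A,B,C,F] q_used=0 → run H
t=15: queue=[H,A,B,C,F] q_used=1 → run H
t=16: queue=[A,B,C,F,H] q_used=0 → run A
t=17: queue=[B,C,F,H] q_used=0 → run B
t=18: queue=[B,C,F,H] q_used=1 → run B
t=19: queue=[C,F,H,B] q_used=0 → run C
t=20: queue=[F,H,B] q_used=0 → run F
t=21: queue=[H,B] q_used=0 → run H
t=22: queue=[H,B] q_used=1 → run H
t=23: queue=[B] q_used=0 → run B
t=24: (idle)
t=25: (idle)
t=26: (idle)
t=27: (idle)
t=28: (idle)
t=29: (idle)

running at tick 19 = C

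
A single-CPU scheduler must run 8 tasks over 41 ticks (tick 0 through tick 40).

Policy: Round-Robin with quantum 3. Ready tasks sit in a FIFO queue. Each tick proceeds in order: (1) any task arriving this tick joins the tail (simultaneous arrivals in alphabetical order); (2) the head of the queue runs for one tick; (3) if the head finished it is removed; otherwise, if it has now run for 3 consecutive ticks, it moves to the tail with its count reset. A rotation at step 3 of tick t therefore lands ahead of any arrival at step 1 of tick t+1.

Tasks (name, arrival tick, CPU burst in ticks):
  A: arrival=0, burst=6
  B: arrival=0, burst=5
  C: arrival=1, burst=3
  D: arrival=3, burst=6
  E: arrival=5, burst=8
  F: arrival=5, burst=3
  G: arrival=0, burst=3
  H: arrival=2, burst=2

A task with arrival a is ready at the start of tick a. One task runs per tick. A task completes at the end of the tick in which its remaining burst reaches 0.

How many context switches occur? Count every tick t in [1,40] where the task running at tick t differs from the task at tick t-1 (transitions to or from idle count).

context switches = 12

t=0: queue=[A,B,G] q_used=0 → run A
t=1: queue=[A,B,G,C] q_used=1 → run A
t=2: queue=[A,B,G,C,H] q_used=2 → run A
t=3: queue=[B,G,C,H,A,D] q_used=0 → run B
t=4: queue=[B,G,C,H,A,D] q_used=1 → run B
t=5: queue=[B,G,C,H,A,D,E,F] q_used=2 → run B
t=6: queue=[G,C,H,A,D,E,F,B] q_used=0 → run G
t=7: queue=[G,C,H,A,D,E,F,B] q_used=1 → run G
t=8: queue=[G,C,H,A,D,E,F,B] q_used=2 → run G
t=9: queue=[C,H,A,D,E,F,B] q_used=0 → run C
t=10: queue=[C,H,A,D,E,F,B] q_used=1 → run C
t=11: queue=[C,H,A,D,E,F,B] q_used=2 → run C
t=12: queue=[H,A,D,E,F,B] q_used=0 → run H
t=13: queue=[H,A,D,E,F,B] q_used=1 → run H
t=14: queue=[A,D,E,F,B] q_used=0 → run A
t=15: queue=[A,D,E,F,B] q_used=1 → run A
t=16: queue=[A,D,E,F,B] q_used=2 → run A
t=17: queue=[D,E,F,B] q_used=0 → run D
t=18: queue=[D,E,F,B] q_used=1 → run D
t=19: queue=[D,E,F,B] q_used=2 → run D
t=20: queue=[E,F,B,D] q_used=0 → run E
t=21: queue=[E,F,B,D] q_used=1 → run E
t=22: queue=[E,F,B,D] q_used=2 → run E
t=23: queue=[F,B,D,E] q_used=0 → run F
t=24: queue=[F,B,D,E] q_used=1 → run F
t=25: queue=[F,B,D,E] q_used=2 → run F
t=26: queue=[B,D,E] q_used=0 → run B
t=27: queue=[B,D,E] q_used=1 → run B
t=28: queue=[D,E] q_used=0 → run D
t=29: queue=[D,E] q_used=1 → run D
t=30: queue=[D,E] q_used=2 → run D
t=31: queue=[E] q_used=0 → run E
t=32: queue=[E] q_used=1 → run E
t=33: queue=[E] q_used=2 → run E
t=34: queue=[E] q_used=0 → run E
t=35: queue=[E] q_used=1 → run E
t=36: (idle)
t=37: (idle)
t=38: (idle)
t=39: (idle)
t=40: (idle)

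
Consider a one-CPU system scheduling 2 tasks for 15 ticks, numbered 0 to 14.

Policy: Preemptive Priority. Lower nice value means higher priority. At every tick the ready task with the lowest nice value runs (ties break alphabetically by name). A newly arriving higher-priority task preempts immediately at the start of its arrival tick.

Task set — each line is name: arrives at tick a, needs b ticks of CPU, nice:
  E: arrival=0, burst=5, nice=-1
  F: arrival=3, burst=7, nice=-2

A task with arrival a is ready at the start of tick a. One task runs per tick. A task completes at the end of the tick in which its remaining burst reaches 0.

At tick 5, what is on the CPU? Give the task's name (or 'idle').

t=0: ready={E} → run E
t=1: ready={E} → run E
t=2: ready={E} → run E
t=3: ready={E,F} → run F
t=4: ready={E,F} → run F
t=5: ready={E,F} → run F
t=6: ready={E,F} → run F
t=7: ready={E,F} → run F
t=8: ready={E,F} → run F
t=9: ready={E,F} → run F
t=10: ready={E} → run E
t=11: ready={E} → run E
t=12: (idle)
t=13: (idle)
t=14: (idle)

running at tick 5 = F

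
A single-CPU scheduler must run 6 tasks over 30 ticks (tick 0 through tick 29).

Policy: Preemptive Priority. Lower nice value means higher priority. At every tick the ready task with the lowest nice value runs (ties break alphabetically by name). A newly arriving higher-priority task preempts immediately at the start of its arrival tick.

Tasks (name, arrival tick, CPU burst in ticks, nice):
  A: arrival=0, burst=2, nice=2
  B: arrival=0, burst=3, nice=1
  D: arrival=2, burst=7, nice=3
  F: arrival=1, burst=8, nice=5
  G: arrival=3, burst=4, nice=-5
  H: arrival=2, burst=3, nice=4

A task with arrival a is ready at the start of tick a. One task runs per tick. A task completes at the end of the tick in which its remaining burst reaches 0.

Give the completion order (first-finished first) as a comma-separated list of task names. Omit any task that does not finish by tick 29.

completion order = B, G, A, D, H, F

t=0: ready={A,B} → run B
t=1: ready={A,B,F} → run B
t=2: ready={A,B,D,F,H} → run B
t=3: ready={A,D,F,G,H} → run G
t=4: ready={A,D,F,G,H} → run G
t=5: ready={A,D,F,G,H} → run G
t=6: ready={A,D,F,G,H} → run G
t=7: ready={A,D,F,H} → run A
t=8: ready={A,D,F,H} → run A
t=9: ready={D,F,H} → run D
t=10: ready={D,F,H} → run D
t=11: ready={D,F,H} → run D
t=12: ready={D,F,H} → run D
t=13: ready={D,F,H} → run D
t=14: ready={D,F,H} → run D
t=15: ready={D,F,H} → run D
t=16: ready={F,H} → run H
t=17: ready={F,H} → run H
t=18: ready={F,H} → run H
t=19: ready={F} → run F
t=20: ready={F} → run F
t=21: ready={F} → run F
t=22: ready={F} → run F
t=23: ready={F} → run F
t=24: ready={F} → run F
t=25: ready={F} → run F
t=26: ready={F} → run F
t=27: (idle)
t=28: (idle)
t=29: (idle)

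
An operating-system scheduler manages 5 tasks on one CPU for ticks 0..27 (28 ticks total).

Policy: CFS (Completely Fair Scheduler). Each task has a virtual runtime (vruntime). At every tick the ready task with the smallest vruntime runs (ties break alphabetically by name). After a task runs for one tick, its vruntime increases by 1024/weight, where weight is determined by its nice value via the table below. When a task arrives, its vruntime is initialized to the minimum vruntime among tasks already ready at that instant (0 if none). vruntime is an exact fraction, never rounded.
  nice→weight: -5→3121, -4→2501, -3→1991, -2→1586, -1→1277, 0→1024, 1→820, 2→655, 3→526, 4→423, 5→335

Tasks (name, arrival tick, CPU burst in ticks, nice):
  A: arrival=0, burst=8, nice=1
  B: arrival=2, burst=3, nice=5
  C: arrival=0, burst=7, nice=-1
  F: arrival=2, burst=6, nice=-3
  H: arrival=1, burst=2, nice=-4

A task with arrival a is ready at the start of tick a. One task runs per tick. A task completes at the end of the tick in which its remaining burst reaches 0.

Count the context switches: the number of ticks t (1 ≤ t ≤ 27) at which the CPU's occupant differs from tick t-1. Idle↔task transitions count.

context switches = 22

t=0: vr[A=0 C=0] → run A
t=1: vr[A=256/205 C=0 H=0] → run C
t=2: vr[A=256/205 B=0 C=1024/1277 F=0 H=0] → run B
t=3: vr[A=256/205 B=1024/335 C=1024/1277 F=0 H=0] → run F
t=4: vr[A=256/205 B=1024/335 C=1024/1277 F=1024/1991 H=0] → run H
t=5: vr[A=256/205 B=1024/335 C=1024/1277 F=1024/1991 H=1024/2501] → run H
t=6: vr[A=256/205 B=1024/335 C=1024/1277 F=1024/1991] → run F
t=7: vr[A=256/205 B=1024/335 C=1024/1277 F=2048/1991] → run C
t=8: vr[A=256/205 B=1024/335 C=2048/1277 F=2048/1991] → run F
t=9: vr[A=256/205 B=1024/335 C=2048/1277 F=3072/1991] → run A
t=10: vr[A=512/205 B=1024/335 C=2048/1277 F=3072/1991] → run F
t=11: vr[A=512/205 B=1024/335 C=2048/1277 F=4096/1991] → run C
t=12: vr[A=512/205 B=1024/335 C=3072/1277 F=4096/1991] → run F
t=13: vr[A=512/205 B=1024/335 C=3072/1277 F=5120/1991] → run C
t=14: vr[A=512/205 B=1024/335 C=4096/1277 F=5120/1991] → run A
t=15: vr[A=768/205 B=1024/335 C=4096/1277 F=5120/1991] → run F
t=16: vr[A=768/205 B=1024/335 C=4096/1277] → run B
t=17: vr[A=768/205 B=2048/335 C=4096/1277] → run C
t=18: vr[A=768/205 B=2048/335 C=5120/1277] → run A
t=19: vr[A=1024/205 B=2048/335 C=5120/1277] → run C
t=20: vr[A=1024/205 B=2048/335 C=6144/1277] → run C
t=21: vr[A=1024/205 B=2048/335] → run A
t=22: vr[A=256/41 B=2048/335] → run B
t=23: vr[A=256/41] → run A
t=24: vr[A=1536/205] → run A
t=25: vr[A=1792/205] → run A
t=26: (idle)
t=27: (idle)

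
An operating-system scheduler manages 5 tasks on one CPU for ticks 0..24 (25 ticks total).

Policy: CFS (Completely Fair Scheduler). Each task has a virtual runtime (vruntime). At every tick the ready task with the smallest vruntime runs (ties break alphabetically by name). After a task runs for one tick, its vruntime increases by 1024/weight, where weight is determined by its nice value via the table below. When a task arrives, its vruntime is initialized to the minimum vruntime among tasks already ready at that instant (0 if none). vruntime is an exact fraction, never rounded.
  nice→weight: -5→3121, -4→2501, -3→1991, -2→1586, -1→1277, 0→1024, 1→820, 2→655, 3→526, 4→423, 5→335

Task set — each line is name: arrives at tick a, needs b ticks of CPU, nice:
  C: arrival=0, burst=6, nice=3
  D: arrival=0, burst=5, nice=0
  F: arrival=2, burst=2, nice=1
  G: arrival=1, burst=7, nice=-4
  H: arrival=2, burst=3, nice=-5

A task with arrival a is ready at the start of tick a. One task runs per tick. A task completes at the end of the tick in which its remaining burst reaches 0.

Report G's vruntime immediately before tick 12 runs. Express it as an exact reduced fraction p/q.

vruntime(G, start of tick 12) = 4096/2501

t=0: vr[C=0 D=0] → run C
t=1: vr[C=512/263 D=0 G=0] → run D
t=2: vr[C=512/263 D=1 F=0 G=0 H=0] → run F
t=3: vr[C=512/263 D=1 F=256/205 G=0 H=0] → run G
t=4: vr[C=512/263 D=1 F=256/205 G=1024/2501 H=0] → run H
t=5: vr[C=512/263 D=1 F=256/205 G=1024/2501 H=1024/3121] → run H
t=6: vr[C=512/263 D=1 F=256/205 G=1024/2501 H=2048/3121] → run G
t=7: vr[C=512/263 D=1 F=256/205 G=2048/2501 H=2048/3121] → run H
t=8: vr[C=512/263 D=1 F=256/205 G=2048/2501] → run G
t=9: vr[C=512/263 D=1 F=256/205 G=3072/2501] → run D
t=10: vr[C=512/263 D=2 F=256/205 G=3072/2501] → run G
t=11: vr[C=512/263 D=2 F=256/205 G=4096/2501] → run F
t=12: vr[C=512/263 D=2 G=4096/2501] → run G
t=13: vr[C=512/263 D=2 G=5120/2501] → run C
t=14: vr[C=1024/263 D=2 G=5120/2501] → run D
t=15: vr[C=1024/263 D=3 G=5120/2501] → run G
t=16: vr[C=1024/263 D=3 G=6144/2501] → run G
t=17: vr[C=1024/263 D=3] → run D
t=18: vr[C=1024/263 D=4] → run C
t=19: vr[C=1536/263 D=4] → run D
t=20: vr[C=1536/263] → run C
t=21: vr[C=2048/263] → run C
t=22: vr[C=2560/263] → run C
t=23: (idle)
t=24: (idle)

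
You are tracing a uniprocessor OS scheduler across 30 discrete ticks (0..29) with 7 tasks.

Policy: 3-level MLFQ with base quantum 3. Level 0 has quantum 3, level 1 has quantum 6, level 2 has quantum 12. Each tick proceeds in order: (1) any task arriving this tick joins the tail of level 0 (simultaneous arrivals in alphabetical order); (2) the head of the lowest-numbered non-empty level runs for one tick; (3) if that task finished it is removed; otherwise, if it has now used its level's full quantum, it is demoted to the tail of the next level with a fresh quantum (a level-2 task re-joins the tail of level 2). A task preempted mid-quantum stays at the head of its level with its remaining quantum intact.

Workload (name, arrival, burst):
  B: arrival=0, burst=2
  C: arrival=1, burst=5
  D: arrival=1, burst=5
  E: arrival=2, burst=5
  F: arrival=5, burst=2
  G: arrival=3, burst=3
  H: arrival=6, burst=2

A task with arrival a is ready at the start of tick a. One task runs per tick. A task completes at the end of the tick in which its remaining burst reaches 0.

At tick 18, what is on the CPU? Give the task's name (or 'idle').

t=0: L0/L1/L2 = B/-/- → run B
t=1: L0/L1/L2 = BCD/-/- → run B
t=2: L0/L1/L2 = CDE/-/- → run C
t=3: L0/L1/L2 = CDEG/-/- → run C
t=4: L0/L1/L2 = CDEG/-/- → run C
t=5: L0/L1/L2 = DEGF/C/- → run D
t=6: L0/L1/L2 = DEGFH/C/- → run D
t=7: L0/L1/L2 = DEGFH/C/- → run D
t=8: L0/L1/L2 = EGFH/CD/- → run E
t=9: L0/L1/L2 = EGFH/CD/- → run E
t=10: L0/L1/L2 = EGFH/CD/- → run E
t=11: L0/L1/L2 = GFH/CDE/- → run G
t=12: L0/L1/L2 = GFH/CDE/- → run G
t=13: L0/L1/L2 = GFH/CDE/- → run G
t=14: L0/L1/L2 = FH/CDE/- → run F
t=15: L0/L1/L2 = FH/CDE/- → run F
t=16: L0/L1/L2 = H/CDE/- → run H
t=17: L0/L1/L2 = H/CDE/- → run H
t=18: L0/L1/L2 = -/CDE/- → run C
t=19: L0/L1/L2 = -/CDE/- → run C
t=20: L0/L1/L2 = -/DE/- → run D
t=21: L0/L1/L2 = -/DE/- → run D
t=22: L0/L1/L2 = -/E/- → run E
t=23: L0/L1/L2 = -/E/- → run E
t=24: (idle)
t=25: (idle)
t=26: (idle)
t=27: (idle)
t=28: (idle)
t=29: (idle)

running at tick 18 = C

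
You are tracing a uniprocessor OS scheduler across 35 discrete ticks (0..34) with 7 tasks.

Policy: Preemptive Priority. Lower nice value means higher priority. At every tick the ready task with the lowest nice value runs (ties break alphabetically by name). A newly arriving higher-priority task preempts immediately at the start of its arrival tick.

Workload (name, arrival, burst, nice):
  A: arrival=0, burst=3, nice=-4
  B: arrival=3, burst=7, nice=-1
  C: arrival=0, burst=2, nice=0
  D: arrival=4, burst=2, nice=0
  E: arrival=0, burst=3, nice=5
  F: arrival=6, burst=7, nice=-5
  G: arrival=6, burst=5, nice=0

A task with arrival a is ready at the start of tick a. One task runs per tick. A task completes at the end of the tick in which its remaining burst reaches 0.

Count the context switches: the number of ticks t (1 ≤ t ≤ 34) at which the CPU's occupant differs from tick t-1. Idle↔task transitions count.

t=0: ready={A,C,E} → run A
t=1: ready={A,C,E} → run A
t=2: ready={A,C,E} → run A
t=3: ready={B,C,E} → run B
t=4: ready={B,C,D,E} → run B
t=5: ready={B,C,D,E} → run B
t=6: ready={B,C,D,E,F,G} → run F
t=7: ready={B,C,D,E,F,G} → run F
t=8: ready={B,C,D,E,F,G} → run F
t=9: ready={B,C,D,E,F,G} → run F
t=10: ready={B,C,D,E,F,G} → run F
t=11: ready={B,C,D,E,F,G} → run F
t=12: ready={B,C,D,E,F,G} → run F
t=13: ready={B,C,D,E,G} → run B
t=14: ready={B,C,D,E,G} → run B
t=15: ready={B,C,D,E,G} → run B
t=16: ready={B,C,D,E,G} → run B
t=17: ready={C,D,E,G} → run C
t=18: ready={C,D,E,G} → run C
t=19: ready={D,E,G} → run D
t=20: ready={D,E,G} → run D
t=21: ready={E,G} → run G
t=22: ready={E,G} → run G
t=23: ready={E,G} → run G
t=24: ready={E,G} → run G
t=25: ready={E,G} → run G
t=26: ready={E} → run E
t=27: ready={E} → run E
t=28: ready={E} → run E
t=29: (idle)
t=30: (idle)
t=31: (idle)
t=32: (idle)
t=33: (idle)
t=34: (idle)

context switches = 8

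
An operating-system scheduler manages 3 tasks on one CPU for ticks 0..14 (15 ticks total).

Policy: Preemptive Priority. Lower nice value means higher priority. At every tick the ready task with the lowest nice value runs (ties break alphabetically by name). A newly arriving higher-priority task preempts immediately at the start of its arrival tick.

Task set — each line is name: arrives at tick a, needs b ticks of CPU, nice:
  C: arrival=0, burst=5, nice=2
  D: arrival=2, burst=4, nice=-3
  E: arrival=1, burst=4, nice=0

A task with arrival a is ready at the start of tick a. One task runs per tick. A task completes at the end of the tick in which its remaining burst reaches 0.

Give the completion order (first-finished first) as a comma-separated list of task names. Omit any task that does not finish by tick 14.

completion order = D, E, C

t=0: ready={C} → run C
t=1: ready={C,E} → run E
t=2: ready={C,D,E} → run D
t=3: ready={C,D,E} → run D
t=4: ready={C,D,E} → run D
t=5: ready={C,D,E} → run D
t=6: ready={C,E} → run E
t=7: ready={C,E} → run E
t=8: ready={C,E} → run E
t=9: ready={C} → run C
t=10: ready={C} → run C
t=11: ready={C} → run C
t=12: ready={C} → run C
t=13: (idle)
t=14: (idle)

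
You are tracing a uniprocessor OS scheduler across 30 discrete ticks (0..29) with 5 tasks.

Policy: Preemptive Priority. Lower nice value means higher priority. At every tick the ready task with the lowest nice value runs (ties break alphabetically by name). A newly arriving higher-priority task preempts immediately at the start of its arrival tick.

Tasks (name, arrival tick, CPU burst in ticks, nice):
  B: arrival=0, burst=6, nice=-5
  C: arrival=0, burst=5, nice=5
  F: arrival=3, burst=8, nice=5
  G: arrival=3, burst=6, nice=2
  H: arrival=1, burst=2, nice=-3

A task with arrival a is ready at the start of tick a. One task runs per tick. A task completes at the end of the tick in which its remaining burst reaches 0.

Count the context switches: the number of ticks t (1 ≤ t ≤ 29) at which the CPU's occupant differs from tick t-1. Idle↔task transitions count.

t=0: ready={B,C} → run B
t=1: ready={B,C,H} → run B
t=2: ready={B,C,H} → run B
t=3: ready={B,C,F,G,H} → run B
t=4: ready={B,C,F,G,H} → run B
t=5: ready={B,C,F,G,H} → run B
t=6: ready={C,F,G,H} → run H
t=7: ready={C,F,G,H} → run H
t=8: ready={C,F,G} → run G
t=9: ready={C,F,G} → run G
t=10: ready={C,F,G} → run G
t=11: ready={C,F,G} → run G
t=12: ready={C,F,G} → run G
t=13: ready={C,F,G} → run G
t=14: ready={C,F} → run C
t=15: ready={C,F} → run C
t=16: ready={C,F} → run C
t=17: ready={C,F} → run C
t=18: ready={C,F} → run C
t=19: ready={F} → run F
t=20: ready={F} → run F
t=21: ready={F} → run F
t=22: ready={F} → run F
t=23: ready={F} → run F
t=24: ready={F} → run F
t=25: ready={F} → run F
t=26: ready={F} → run F
t=27: (idle)
t=28: (idle)
t=29: (idle)

context switches = 5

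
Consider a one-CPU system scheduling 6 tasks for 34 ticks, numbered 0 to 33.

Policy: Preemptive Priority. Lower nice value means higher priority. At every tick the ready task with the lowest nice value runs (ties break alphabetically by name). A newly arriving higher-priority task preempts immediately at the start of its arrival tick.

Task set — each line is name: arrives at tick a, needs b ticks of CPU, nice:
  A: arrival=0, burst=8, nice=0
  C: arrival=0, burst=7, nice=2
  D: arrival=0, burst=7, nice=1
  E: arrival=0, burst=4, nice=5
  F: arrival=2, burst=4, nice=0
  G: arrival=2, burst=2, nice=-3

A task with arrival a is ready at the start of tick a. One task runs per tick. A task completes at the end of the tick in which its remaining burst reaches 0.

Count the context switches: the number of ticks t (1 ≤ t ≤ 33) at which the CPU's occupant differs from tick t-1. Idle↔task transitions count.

context switches = 7

t=0: ready={A,C,D,E} → run A
t=1: ready={A,C,D,E} → run A
t=2: ready={A,C,D,E,F,G} → run G
t=3: ready={A,C,D,E,F,G} → run G
t=4: ready={A,C,D,E,F} → run A
t=5: ready={A,C,D,E,F} → run A
t=6: ready={A,C,D,E,F} → run A
t=7: ready={A,C,D,E,F} → run A
t=8: ready={A,C,D,E,F} → run A
t=9: ready={A,C,D,E,F} → run A
t=10: ready={C,D,E,F} → run F
t=11: ready={C,D,E,F} → run F
t=12: ready={C,D,E,F} → run F
t=13: ready={C,D,E,F} → run F
t=14: ready={C,D,E} → run D
t=15: ready={C,D,E} → run D
t=16: ready={C,D,E} → run D
t=17: ready={C,D,E} → run D
t=18: ready={C,D,E} → run D
t=19: ready={C,D,E} → run D
t=20: ready={C,D,E} → run D
t=21: ready={C,E} → run C
t=22: ready={C,E} → run C
t=23: ready={C,E} → run C
t=24: ready={C,E} → run C
t=25: ready={C,E} → run C
t=26: ready={C,E} → run C
t=27: ready={C,E} → run C
t=28: ready={E} → run E
t=29: ready={E} → run E
t=30: ready={E} → run E
t=31: ready={E} → run E
t=32: (idle)
t=33: (idle)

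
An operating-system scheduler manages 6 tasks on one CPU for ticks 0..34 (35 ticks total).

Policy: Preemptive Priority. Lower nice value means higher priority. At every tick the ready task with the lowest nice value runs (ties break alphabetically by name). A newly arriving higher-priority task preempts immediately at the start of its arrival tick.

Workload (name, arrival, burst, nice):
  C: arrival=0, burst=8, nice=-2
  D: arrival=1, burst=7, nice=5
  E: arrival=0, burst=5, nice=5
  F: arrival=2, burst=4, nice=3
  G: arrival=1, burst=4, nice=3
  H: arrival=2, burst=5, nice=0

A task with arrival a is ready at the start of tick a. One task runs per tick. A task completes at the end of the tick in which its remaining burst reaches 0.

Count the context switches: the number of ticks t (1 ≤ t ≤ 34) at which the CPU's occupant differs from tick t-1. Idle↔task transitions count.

context switches = 6

t=0: ready={C,E} → run C
t=1: ready={C,D,E,G} → run C
t=2: ready={C,D,E,F,G,H} → run C
t=3: ready={C,D,E,F,G,H} → run C
t=4: ready={C,D,E,F,G,H} → run C
t=5: ready={C,D,E,F,G,H} → run C
t=6: ready={C,D,E,F,G,H} → run C
t=7: ready={C,D,E,F,G,H} → run C
t=8: ready={D,E,F,G,H} → run H
t=9: ready={D,E,F,G,H} → run H
t=10: ready={D,E,F,G,H} → run H
t=11: ready={D,E,F,G,H} → run H
t=12: ready={D,E,F,G,H} → run H
t=13: ready={D,E,F,G} → run F
t=14: ready={D,E,F,G} → run F
t=15: ready={D,E,F,G} → run F
t=16: ready={D,E,F,G} → run F
t=17: ready={D,E,G} → run G
t=18: ready={D,E,G} → run G
t=19: ready={D,E,G} → run G
t=20: ready={D,E,G} → run G
t=21: ready={D,E} → run D
t=22: ready={D,E} → run D
t=23: ready={D,E} → run D
t=24: ready={D,E} → run D
t=25: ready={D,E} → run D
t=26: ready={D,E} → run D
t=27: ready={D,E} → run D
t=28: ready={E} → run E
t=29: ready={E} → run E
t=30: ready={E} → run E
t=31: ready={E} → run E
t=32: ready={E} → run E
t=33: (idle)
t=34: (idle)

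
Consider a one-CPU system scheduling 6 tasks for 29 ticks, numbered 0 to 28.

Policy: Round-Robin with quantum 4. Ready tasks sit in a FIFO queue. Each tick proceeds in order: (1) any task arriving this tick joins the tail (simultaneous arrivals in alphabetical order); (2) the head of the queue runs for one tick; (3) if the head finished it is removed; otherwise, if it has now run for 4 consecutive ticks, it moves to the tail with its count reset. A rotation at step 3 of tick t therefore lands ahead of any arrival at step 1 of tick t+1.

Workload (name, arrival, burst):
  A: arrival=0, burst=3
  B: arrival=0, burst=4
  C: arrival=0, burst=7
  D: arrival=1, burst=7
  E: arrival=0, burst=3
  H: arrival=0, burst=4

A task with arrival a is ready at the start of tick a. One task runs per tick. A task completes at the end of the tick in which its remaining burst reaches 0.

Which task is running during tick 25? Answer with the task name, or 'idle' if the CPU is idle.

t=0: queue=[A,B,C,E,H] q_used=0 → run A
t=1: queue=[A,B,C,E,H,D] q_used=1 → run A
t=2: queue=[A,B,C,E,H,D] q_used=2 → run A
t=3: queue=[B,C,E,H,D] q_used=0 → run B
t=4: queue=[B,C,E,H,D] q_used=1 → run B
t=5: queue=[B,C,E,H,D] q_used=2 → run B
t=6: queue=[B,C,E,H,D] q_used=3 → run B
t=7: queue=[C,E,H,D] q_used=0 → run C
t=8: queue=[C,E,H,D] q_used=1 → run C
t=9: queue=[C,E,H,D] q_used=2 → run C
t=10: queue=[C,E,H,D] q_used=3 → run C
t=11: queue=[E,H,D,C] q_used=0 → run E
t=12: queue=[E,H,D,C] q_used=1 → run E
t=13: queue=[E,H,D,C] q_used=2 → run E
t=14: queue=[H,D,C] q_used=0 → run H
t=15: queue=[H,D,C] q_used=1 → run H
t=16: queue=[H,D,C] q_used=2 → run H
t=17: queue=[H,D,C] q_used=3 → run H
t=18: queue=[D,C] q_used=0 → run D
t=19: queue=[D,C] q_used=1 → run D
t=20: queue=[D,C] q_used=2 → run D
t=21: queue=[D,C] q_used=3 → run D
t=22: queue=[C,D] q_used=0 → run C
t=23: queue=[C,D] q_used=1 → run C
t=24: queue=[C,D] q_used=2 → run C
t=25: queue=[D] q_used=0 → run D
t=26: queue=[D] q_used=1 → run D
t=27: queue=[D] q_used=2 → run D
t=28: (idle)

running at tick 25 = D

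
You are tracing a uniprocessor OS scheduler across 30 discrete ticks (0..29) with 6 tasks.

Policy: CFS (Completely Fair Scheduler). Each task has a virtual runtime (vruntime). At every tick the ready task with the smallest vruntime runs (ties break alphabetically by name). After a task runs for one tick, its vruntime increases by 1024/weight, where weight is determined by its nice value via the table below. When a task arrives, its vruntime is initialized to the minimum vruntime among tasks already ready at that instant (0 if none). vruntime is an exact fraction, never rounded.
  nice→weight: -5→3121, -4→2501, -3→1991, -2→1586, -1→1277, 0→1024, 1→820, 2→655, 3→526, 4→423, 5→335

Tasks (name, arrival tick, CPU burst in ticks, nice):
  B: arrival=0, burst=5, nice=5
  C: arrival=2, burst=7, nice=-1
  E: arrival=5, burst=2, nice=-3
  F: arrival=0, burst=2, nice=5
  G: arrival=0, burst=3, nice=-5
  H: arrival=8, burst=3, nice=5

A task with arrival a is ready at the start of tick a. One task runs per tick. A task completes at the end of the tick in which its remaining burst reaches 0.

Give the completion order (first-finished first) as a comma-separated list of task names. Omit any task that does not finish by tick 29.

t=0: vr[B=0 F=0 G=0] → run B
t=1: vr[B=1024/335 F=0 G=0] → run F
t=2: vr[B=1024/335 C=0 F=1024/335 G=0] → run C
t=3: vr[B=1024/335 C=1024/1277 F=1024/335 G=0] → run G
t=4: vr[B=1024/335 C=1024/1277 F=1024/335 G=1024/3121] → run G
t=5: vr[B=1024/335 C=1024/1277 E=2048/3121 F=1024/335 G=2048/3121] → run E
t=6: vr[B=1024/335 C=1024/1277 E=7273472/6213911 F=1024/335 G=2048/3121] → run G
t=7: vr[B=1024/335 C=1024/1277 E=7273472/6213911 F=1024/335] → run C
t=8: vr[B=1024/335 C=2048/1277 E=7273472/6213911 F=1024/335 H=7273472/6213911] → run E
t=9: vr[B=1024/335 C=2048/1277 F=1024/335 H=7273472/6213911] → run H
t=10: vr[B=1024/335 C=2048/1277 F=1024/335 H=8799657984/2081660185] → run C
t=11: vr[B=1024/335 C=3072/1277 F=1024/335 H=8799657984/2081660185] → run C
t=12: vr[B=1024/335 C=4096/1277 F=1024/335 H=8799657984/2081660185] → run B
t=13: vr[B=2048/335 C=4096/1277 F=1024/335 H=8799657984/2081660185] → run F
t=14: vr[B=2048/335 C=4096/1277 H=8799657984/2081660185] → run C
t=15: vr[B=2048/335 C=5120/1277 H=8799657984/2081660185] → run C
t=16: vr[B=2048/335 C=6144/1277 H=8799657984/2081660185] → run H
t=17: vr[B=2048/335 C=6144/1277 H=15162702848/2081660185] → run C
t=18: vr[B=2048/335 H=15162702848/2081660185] → run B
t=19: vr[B=3072/335 H=15162702848/2081660185] → run H
t=20: vr[B=3072/335] → run B
t=21: vr[B=4096/335] → run B
t=22: (idle)
t=23: (idle)
t=24: (idle)
t=25: (idle)
t=26: (idle)
t=27: (idle)
t=28: (idle)
t=29: (idle)

completion order = G, E, F, C, H, B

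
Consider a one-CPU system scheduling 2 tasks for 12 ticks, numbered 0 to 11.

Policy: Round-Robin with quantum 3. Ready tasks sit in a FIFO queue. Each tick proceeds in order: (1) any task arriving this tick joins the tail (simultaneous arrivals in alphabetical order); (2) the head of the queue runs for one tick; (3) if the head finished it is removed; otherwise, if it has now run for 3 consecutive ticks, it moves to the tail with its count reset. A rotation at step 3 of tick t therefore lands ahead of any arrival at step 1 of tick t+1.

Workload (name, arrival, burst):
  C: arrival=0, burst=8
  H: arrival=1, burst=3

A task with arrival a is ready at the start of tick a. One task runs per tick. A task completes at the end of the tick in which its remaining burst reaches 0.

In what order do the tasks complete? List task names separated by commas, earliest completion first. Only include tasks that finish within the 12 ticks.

t=0: queue=[C] q_used=0 → run C
t=1: queue=[C,H] q_used=1 → run C
t=2: queue=[C,H] q_used=2 → run C
t=3: queue=[H,C] q_used=0 → run H
t=4: queue=[H,C] q_used=1 → run H
t=5: queue=[H,C] q_used=2 → run H
t=6: queue=[C] q_used=0 → run C
t=7: queue=[C] q_used=1 → run C
t=8: queue=[C] q_used=2 → run C
t=9: queue=[C] q_used=0 → run C
t=10: queue=[C] q_used=1 → run C
t=11: (idle)

completion order = H, C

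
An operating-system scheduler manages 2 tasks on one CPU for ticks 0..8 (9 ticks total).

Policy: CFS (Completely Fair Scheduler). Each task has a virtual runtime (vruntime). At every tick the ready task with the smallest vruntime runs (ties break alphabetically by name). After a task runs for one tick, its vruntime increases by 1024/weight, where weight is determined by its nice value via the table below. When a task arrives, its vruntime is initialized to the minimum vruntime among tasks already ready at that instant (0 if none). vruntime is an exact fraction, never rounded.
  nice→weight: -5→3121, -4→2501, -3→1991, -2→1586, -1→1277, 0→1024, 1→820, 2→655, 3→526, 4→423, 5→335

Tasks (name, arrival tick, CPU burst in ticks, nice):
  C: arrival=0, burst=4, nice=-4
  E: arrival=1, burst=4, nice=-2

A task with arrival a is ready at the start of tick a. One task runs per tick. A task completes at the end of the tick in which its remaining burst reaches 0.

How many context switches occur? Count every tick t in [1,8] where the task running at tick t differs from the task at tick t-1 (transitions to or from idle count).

context switches = 6

t=0: vr[C=0] → run C
t=1: vr[C=1024/2501 E=1024/2501] → run C
t=2: vr[C=2048/2501 E=1024/2501] → run E
t=3: vr[C=2048/2501 E=34304/32513] → run C
t=4: vr[C=3072/2501 E=34304/32513] → run E
t=5: vr[C=3072/2501 E=55296/32513] → run C
t=6: vr[E=55296/32513] → run E
t=7: vr[E=76288/32513] → run E
t=8: (idle)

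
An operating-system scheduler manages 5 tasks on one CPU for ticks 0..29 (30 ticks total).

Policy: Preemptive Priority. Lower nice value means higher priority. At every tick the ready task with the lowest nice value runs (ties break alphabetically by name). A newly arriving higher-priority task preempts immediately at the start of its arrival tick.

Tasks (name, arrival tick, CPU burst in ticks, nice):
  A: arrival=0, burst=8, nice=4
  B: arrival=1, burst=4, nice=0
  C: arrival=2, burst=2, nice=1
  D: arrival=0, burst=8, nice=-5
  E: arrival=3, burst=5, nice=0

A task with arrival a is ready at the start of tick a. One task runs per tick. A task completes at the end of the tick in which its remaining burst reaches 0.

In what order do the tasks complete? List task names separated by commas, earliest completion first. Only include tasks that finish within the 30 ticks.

completion order = D, B, E, C, A

t=0: ready={A,D} → run D
t=1: ready={A,B,D} → run D
t=2: ready={A,B,C,D} → run D
t=3: ready={A,B,C,D,E} → run D
t=4: ready={A,B,C,D,E} → run D
t=5: ready={A,B,C,D,E} → run D
t=6: ready={A,B,C,D,E} → run D
t=7: ready={A,B,C,D,E} → run D
t=8: ready={A,B,C,E} → run B
t=9: ready={A,B,C,E} → run B
t=10: ready={A,B,C,E} → run B
t=11: ready={A,B,C,E} → run B
t=12: ready={A,C,E} → run E
t=13: ready={A,C,E} → run E
t=14: ready={A,C,E} → run E
t=15: ready={A,C,E} → run E
t=16: ready={A,C,E} → run E
t=17: ready={A,C} → run C
t=18: ready={A,C} → run C
t=19: ready={A} → run A
t=20: ready={A} → run A
t=21: ready={A} → run A
t=22: ready={A} → run A
t=23: ready={A} → run A
t=24: ready={A} → run A
t=25: ready={A} → run A
t=26: ready={A} → run A
t=27: (idle)
t=28: (idle)
t=29: (idle)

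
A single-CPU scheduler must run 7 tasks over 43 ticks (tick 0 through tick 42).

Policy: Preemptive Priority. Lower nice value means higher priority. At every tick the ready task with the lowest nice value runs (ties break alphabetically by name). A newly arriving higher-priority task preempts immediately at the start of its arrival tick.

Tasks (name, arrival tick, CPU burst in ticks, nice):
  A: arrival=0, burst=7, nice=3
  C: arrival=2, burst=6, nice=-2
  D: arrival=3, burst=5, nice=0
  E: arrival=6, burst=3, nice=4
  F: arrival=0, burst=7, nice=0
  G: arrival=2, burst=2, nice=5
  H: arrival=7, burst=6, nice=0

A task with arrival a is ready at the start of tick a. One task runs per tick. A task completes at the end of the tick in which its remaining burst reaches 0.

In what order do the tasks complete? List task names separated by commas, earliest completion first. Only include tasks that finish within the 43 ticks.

t=0: ready={A,F} → run F
t=1: ready={A,F} → run F
t=2: ready={A,C,F,G} → run C
t=3: ready={A,C,D,F,G} → run C
t=4: ready={A,C,D,F,G} → run C
t=5: ready={A,C,D,F,G} → run C
t=6: ready={A,C,D,E,F,G} → run C
t=7: ready={A,C,D,E,F,G,H} → run C
t=8: ready={A,D,E,F,G,H} → run D
t=9: ready={A,D,E,F,G,H} → run D
t=10: ready={A,D,E,F,G,H} → run D
t=11: ready={A,D,E,F,G,H} → run D
t=12: ready={A,D,E,F,G,H} → run D
t=13: ready={A,E,F,G,H} → run F
t=14: ready={A,E,F,G,H} → run F
t=15: ready={A,E,F,G,H} → run F
t=16: ready={A,E,F,G,H} → run F
t=17: ready={A,E,F,G,H} → run F
t=18: ready={A,E,G,H} → run H
t=19: ready={A,E,G,H} → run H
t=20: ready={A,E,G,H} → run H
t=21: ready={A,E,G,H} → run H
t=22: ready={A,E,G,H} → run H
t=23: ready={A,E,G,H} → run H
t=24: ready={A,E,G} → run A
t=25: ready={A,E,G} → run A
t=26: ready={A,E,G} → run A
t=27: ready={A,E,G} → run A
t=28: ready={A,E,G} → run A
t=29: ready={A,E,G} → run A
t=30: ready={A,E,G} → run A
t=31: ready={E,G} → run E
t=32: ready={E,G} → run E
t=33: ready={E,G} → run E
t=34: ready={G} → run G
t=35: ready={G} → run G
t=36: (idle)
t=37: (idle)
t=38: (idle)
t=39: (idle)
t=40: (idle)
t=41: (idle)
t=42: (idle)

completion order = C, D, F, H, A, E, G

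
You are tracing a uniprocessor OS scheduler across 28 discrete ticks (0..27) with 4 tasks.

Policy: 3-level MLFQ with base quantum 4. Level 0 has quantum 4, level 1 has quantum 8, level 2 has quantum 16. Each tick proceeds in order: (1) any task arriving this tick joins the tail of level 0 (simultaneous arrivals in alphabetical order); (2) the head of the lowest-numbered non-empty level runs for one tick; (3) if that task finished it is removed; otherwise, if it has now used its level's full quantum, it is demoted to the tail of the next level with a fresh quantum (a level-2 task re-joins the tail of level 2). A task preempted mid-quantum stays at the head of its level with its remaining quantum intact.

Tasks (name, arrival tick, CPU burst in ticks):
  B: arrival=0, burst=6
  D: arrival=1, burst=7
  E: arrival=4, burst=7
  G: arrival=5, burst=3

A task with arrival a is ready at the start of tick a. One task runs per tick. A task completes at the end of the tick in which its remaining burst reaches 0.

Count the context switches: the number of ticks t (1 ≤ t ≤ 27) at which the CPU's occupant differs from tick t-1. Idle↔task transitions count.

t=0: L0/L1/L2 = B/-/- → run B
t=1: L0/L1/L2 = BD/-/- → run B
t=2: L0/L1/L2 = BD/-/- → run B
t=3: L0/L1/L2 = BD/-/- → run B
t=4: L0/L1/L2 = DE/B/- → run D
t=5: L0/L1/L2 = DEG/B/- → run D
t=6: L0/L1/L2 = DEG/B/- → run D
t=7: L0/L1/L2 = DEG/B/- → run D
t=8: L0/L1/L2 = EG/BD/- → run E
t=9: L0/L1/L2 = EG/BD/- → run E
t=10: L0/L1/L2 = EG/BD/- → run E
t=11: L0/L1/L2 = EG/BD/- → run E
t=12: L0/L1/L2 = G/BDE/- → run G
t=13: L0/L1/L2 = G/BDE/- → run G
t=14: L0/L1/L2 = G/BDE/- → run G
t=15: L0/L1/L2 = -/BDE/- → run B
t=16: L0/L1/L2 = -/BDE/- → run B
t=17: L0/L1/L2 = -/DE/- → run D
t=18: L0/L1/L2 = -/DE/- → run D
t=19: L0/L1/L2 = -/DE/- → run D
t=20: L0/L1/L2 = -/E/- → run E
t=21: L0/L1/L2 = -/E/- → run E
t=22: L0/L1/L2 = -/E/- → run E
t=23: (idle)
t=24: (idle)
t=25: (idle)
t=26: (idle)
t=27: (idle)

context switches = 7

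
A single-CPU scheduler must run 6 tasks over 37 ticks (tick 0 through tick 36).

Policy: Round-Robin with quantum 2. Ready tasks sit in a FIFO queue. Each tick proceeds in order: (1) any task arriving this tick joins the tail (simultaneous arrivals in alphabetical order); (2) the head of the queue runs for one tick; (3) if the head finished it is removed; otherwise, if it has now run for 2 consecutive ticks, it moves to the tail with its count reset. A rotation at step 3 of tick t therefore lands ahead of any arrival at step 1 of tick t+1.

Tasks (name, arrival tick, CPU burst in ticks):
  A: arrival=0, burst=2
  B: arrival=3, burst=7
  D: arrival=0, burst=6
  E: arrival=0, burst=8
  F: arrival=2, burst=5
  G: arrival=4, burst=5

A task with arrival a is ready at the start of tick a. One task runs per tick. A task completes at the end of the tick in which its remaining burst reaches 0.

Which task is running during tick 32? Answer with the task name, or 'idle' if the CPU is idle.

t=0: queue=[A,D,E] q_used=0 → run A
t=1: queue=[A,D,E] q_used=1 → run A
t=2: queue=[D,E,F] q_used=0 → run D
t=3: queue=[D,E,F,B] q_used=1 → run D
t=4: queue=[E,F,B,D,G] q_used=0 → run E
t=5: queue=[E,F,B,D,G] q_used=1 → run E
t=6: queue=[F,B,D,G,E] q_used=0 → run F
t=7: queue=[F,B,D,G,E] q_used=1 → run F
t=8: queue=[B,D,G,E,F] q_used=0 → run B
t=9: queue=[B,D,G,E,F] q_used=1 → run B
t=10: queue=[D,G,E,F,B] q_used=0 → run D
t=11: queue=[D,G,E,F,B] q_used=1 → run D
t=12: queue=[G,E,F,B,D] q_used=0 → run G
t=13: queue=[G,E,F,B,D] q_used=1 → run G
t=14: queue=[E,F,B,D,G] q_used=0 → run E
t=15: queue=[E,F,B,D,G] q_used=1 → run E
t=16: queue=[F,B,D,G,E] q_used=0 → run F
t=17: queue=[F,B,D,G,E] q_used=1 → run F
t=18: queue=[B,D,G,E,F] q_used=0 → run B
t=19: queue=[B,D,G,E,F] q_used=1 → run B
t=20: queue=[D,G,E,F,B] q_used=0 → run D
t=21: queue=[D,G,E,F,B] q_used=1 → run D
t=22: queue=[G,E,F,B] q_used=0 → run G
t=23: queue=[G,E,F,B] q_used=1 → run G
t=24: queue=[E,F,B,G] q_used=0 → run E
t=25: queue=[E,F,B,G] q_used=1 → run E
t=26: queue=[F,B,G,E] q_used=0 → run F
t=27: queue=[B,G,E] q_used=0 → run B
t=28: queue=[B,G,E] q_used=1 → run B
t=29: queue=[G,E,B] q_used=0 → run G
t=30: queue=[E,B] q_used=0 → run E
t=31: queue=[E,B] q_used=1 → run E
t=32: queue=[B] q_used=0 → run B
t=33: (idle)
t=34: (idle)
t=35: (idle)
t=36: (idle)

running at tick 32 = B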